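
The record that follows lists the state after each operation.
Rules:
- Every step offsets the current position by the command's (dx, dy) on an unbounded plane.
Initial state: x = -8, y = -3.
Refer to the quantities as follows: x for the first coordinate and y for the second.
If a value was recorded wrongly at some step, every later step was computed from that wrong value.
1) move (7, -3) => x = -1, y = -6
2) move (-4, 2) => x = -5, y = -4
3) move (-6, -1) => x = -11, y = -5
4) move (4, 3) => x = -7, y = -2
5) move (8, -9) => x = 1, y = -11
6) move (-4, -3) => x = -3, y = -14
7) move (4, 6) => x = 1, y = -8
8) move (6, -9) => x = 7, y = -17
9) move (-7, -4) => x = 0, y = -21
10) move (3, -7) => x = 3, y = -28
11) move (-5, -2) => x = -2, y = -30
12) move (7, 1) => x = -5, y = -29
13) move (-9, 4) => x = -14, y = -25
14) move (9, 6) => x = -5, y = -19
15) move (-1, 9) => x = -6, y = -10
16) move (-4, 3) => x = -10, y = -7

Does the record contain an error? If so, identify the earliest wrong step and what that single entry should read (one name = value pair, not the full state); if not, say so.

step 12, x = 5

Recomputing the run from the initial state:
step 1: x = -1, y = -6
step 2: x = -5, y = -4
step 3: x = -11, y = -5
step 4: x = -7, y = -2
step 5: x = 1, y = -11
step 6: x = -3, y = -14
step 7: x = 1, y = -8
step 8: x = 7, y = -17
step 9: x = 0, y = -21
step 10: x = 3, y = -28
step 11: x = -2, y = -30
step 12: x = 5, y = -29
step 13: x = -4, y = -25
step 14: x = 5, y = -19
step 15: x = 4, y = -10
step 16: x = 0, y = -7
The first disagreement with the record is at step 12, where the value should be x = 5.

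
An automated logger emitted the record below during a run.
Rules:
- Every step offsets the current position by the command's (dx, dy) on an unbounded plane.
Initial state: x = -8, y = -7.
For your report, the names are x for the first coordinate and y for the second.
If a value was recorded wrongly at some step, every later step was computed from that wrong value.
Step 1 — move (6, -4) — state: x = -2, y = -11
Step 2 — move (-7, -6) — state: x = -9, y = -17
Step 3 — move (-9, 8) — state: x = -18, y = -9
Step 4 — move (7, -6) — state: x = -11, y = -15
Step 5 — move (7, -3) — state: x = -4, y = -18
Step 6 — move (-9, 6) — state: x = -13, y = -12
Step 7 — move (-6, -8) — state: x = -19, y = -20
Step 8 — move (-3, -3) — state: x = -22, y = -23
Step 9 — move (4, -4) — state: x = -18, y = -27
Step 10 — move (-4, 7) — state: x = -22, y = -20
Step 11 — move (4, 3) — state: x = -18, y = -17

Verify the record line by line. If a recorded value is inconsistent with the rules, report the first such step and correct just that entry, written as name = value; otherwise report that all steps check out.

step 1: x = -8 + (6) = -2, y = -7 + (-4) = -11 -> consistent with the record
step 2: x = -2 + (-7) = -9, y = -11 + (-6) = -17 -> consistent with the record
step 3: x = -9 + (-9) = -18, y = -17 + (8) = -9 -> same as recorded
step 4: x = -18 + (7) = -11, y = -9 + (-6) = -15 -> no discrepancy
step 5: x = -11 + (7) = -4, y = -15 + (-3) = -18 -> in agreement
step 6: x = -4 + (-9) = -13, y = -18 + (6) = -12 -> no discrepancy
step 7: x = -13 + (-6) = -19, y = -12 + (-8) = -20 -> exactly as logged
step 8: x = -19 + (-3) = -22, y = -20 + (-3) = -23 -> checks out
step 9: x = -22 + (4) = -18, y = -23 + (-4) = -27 -> verified
step 10: x = -18 + (-4) = -22, y = -27 + (7) = -20 -> verified
step 11: x = -22 + (4) = -18, y = -20 + (3) = -17 -> no discrepancy
Every step is consistent.

no error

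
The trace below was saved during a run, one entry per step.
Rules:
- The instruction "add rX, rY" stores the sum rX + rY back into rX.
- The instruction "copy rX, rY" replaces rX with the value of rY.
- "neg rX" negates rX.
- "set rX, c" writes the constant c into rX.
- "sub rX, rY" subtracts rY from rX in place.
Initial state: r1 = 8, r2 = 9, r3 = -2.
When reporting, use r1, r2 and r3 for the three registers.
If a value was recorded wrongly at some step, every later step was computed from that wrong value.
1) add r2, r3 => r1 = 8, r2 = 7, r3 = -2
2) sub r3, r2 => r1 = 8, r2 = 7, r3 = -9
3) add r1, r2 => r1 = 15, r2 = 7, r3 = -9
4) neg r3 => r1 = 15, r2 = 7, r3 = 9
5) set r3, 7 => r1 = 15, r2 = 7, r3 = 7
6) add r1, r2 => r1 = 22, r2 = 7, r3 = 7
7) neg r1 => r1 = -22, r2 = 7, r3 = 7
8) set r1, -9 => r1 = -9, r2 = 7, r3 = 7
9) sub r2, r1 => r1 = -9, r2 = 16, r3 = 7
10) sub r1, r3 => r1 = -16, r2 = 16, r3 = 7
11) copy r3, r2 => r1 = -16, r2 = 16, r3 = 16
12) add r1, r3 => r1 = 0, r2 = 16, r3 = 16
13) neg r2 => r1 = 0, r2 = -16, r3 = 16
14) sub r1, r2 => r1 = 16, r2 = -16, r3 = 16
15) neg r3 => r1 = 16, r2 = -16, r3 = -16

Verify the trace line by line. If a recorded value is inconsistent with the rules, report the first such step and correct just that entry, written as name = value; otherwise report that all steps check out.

no error

Recomputing the run from the initial state:
step 1: r1 = 8, r2 = 7, r3 = -2
step 2: r1 = 8, r2 = 7, r3 = -9
step 3: r1 = 15, r2 = 7, r3 = -9
step 4: r1 = 15, r2 = 7, r3 = 9
step 5: r1 = 15, r2 = 7, r3 = 7
step 6: r1 = 22, r2 = 7, r3 = 7
step 7: r1 = -22, r2 = 7, r3 = 7
step 8: r1 = -9, r2 = 7, r3 = 7
step 9: r1 = -9, r2 = 16, r3 = 7
step 10: r1 = -16, r2 = 16, r3 = 7
step 11: r1 = -16, r2 = 16, r3 = 16
step 12: r1 = 0, r2 = 16, r3 = 16
step 13: r1 = 0, r2 = -16, r3 = 16
step 14: r1 = 16, r2 = -16, r3 = 16
step 15: r1 = 16, r2 = -16, r3 = -16
This matches the trace at every step.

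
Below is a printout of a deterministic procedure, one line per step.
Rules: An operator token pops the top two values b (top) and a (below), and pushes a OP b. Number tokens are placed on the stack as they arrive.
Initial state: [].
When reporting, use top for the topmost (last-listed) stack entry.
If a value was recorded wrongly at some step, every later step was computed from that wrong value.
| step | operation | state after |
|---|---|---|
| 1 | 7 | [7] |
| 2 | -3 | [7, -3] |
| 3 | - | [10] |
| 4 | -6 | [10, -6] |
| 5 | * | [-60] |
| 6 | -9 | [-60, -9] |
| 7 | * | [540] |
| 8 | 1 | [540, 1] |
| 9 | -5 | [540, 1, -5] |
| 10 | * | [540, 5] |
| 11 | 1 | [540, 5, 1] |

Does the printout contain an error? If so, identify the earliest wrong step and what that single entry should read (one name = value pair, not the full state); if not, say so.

step 10, top = -5

Recomputing the run from the initial state:
step 1: [7]
step 2: [7, -3]
step 3: [10]
step 4: [10, -6]
step 5: [-60]
step 6: [-60, -9]
step 7: [540]
step 8: [540, 1]
step 9: [540, 1, -5]
step 10: [540, -5]
step 11: [540, -5, 1]
The first disagreement with the printout is at step 10, where the value should be top = -5.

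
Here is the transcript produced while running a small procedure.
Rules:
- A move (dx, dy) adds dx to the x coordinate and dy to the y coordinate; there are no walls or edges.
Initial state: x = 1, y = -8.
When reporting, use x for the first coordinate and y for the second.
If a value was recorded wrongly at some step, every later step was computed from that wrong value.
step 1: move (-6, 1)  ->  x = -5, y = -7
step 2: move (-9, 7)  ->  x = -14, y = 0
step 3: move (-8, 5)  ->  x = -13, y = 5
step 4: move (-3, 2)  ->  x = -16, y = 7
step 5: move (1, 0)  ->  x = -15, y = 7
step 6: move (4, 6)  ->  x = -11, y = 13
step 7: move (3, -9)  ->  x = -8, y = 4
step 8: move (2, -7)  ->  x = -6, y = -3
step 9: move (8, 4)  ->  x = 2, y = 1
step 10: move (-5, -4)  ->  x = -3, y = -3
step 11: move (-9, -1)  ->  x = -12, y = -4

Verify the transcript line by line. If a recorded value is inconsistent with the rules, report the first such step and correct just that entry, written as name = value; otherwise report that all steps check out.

step 1: x = 1 + (-6) = -5, y = -8 + (1) = -7 -> consistent with the transcript
step 2: x = -5 + (-9) = -14, y = -7 + (7) = 0 -> confirmed correct
step 3: x = -14 + (-8) = -22, y = 0 + (5) = 5 -> first mismatch against the transcript
First deviation found at step 3; the corrected entry is x = -22.

step 3, x = -22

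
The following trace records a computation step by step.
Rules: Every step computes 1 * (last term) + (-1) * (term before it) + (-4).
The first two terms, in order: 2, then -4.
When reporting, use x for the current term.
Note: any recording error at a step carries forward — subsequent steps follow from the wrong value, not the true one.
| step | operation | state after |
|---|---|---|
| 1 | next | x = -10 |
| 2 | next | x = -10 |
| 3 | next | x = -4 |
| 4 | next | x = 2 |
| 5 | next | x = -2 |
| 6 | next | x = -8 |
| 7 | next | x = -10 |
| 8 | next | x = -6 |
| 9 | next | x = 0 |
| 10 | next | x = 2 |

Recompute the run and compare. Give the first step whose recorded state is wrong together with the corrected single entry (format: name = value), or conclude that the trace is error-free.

step 5, x = 2

Recomputing the run from the initial state:
step 1: x = -10
step 2: x = -10
step 3: x = -4
step 4: x = 2
step 5: x = 2
step 6: x = -4
step 7: x = -10
step 8: x = -10
step 9: x = -4
step 10: x = 2
The first disagreement with the trace is at step 5, where the value should be x = 2.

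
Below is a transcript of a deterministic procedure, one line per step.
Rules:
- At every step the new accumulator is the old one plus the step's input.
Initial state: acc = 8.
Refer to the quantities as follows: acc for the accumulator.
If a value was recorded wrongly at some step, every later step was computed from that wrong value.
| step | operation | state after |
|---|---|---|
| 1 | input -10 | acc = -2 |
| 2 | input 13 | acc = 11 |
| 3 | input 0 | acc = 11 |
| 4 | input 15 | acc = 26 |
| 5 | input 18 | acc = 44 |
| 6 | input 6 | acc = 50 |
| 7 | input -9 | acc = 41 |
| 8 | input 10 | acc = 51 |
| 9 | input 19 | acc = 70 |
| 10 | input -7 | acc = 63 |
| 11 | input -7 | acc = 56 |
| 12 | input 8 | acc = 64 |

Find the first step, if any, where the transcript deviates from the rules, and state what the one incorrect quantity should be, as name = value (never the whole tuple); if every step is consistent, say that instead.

no error

Step 1: acc = 8 + -10 = -2 — checks out.
Step 2: acc = -2 + 13 = 11 — agrees with the transcript.
Step 3: acc = 11 + 0 = 11 — in agreement.
Step 4: acc = 11 + 15 = 26 — checks out.
Step 5: acc = 26 + 18 = 44 — verified.
Step 6: acc = 44 + 6 = 50 — consistent with the transcript.
Step 7: acc = 50 + -9 = 41 — in agreement.
Step 8: acc = 41 + 10 = 51 — matches.
Step 9: acc = 51 + 19 = 70 — confirmed correct.
Step 10: acc = 70 + -7 = 63 — exactly as logged.
Step 11: acc = 63 + -7 = 56 — exactly as logged.
Step 12: acc = 56 + 8 = 64 — confirmed correct.
Every step is consistent.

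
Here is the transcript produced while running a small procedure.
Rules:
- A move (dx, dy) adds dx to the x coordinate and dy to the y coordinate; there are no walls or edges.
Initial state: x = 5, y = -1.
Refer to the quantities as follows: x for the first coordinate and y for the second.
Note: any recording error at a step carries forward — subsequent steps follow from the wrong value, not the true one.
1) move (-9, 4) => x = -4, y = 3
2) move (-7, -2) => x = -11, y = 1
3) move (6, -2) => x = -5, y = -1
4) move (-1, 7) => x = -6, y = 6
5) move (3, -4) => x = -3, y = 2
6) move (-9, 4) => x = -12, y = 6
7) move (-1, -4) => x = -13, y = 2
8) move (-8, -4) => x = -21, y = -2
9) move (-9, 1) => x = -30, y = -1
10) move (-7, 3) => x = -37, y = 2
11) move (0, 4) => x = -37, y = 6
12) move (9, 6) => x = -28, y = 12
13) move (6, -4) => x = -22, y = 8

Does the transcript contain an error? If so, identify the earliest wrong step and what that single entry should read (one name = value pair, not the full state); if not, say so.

Recomputing the run from the initial state:
step 1: x = -4, y = 3
step 2: x = -11, y = 1
step 3: x = -5, y = -1
step 4: x = -6, y = 6
step 5: x = -3, y = 2
step 6: x = -12, y = 6
step 7: x = -13, y = 2
step 8: x = -21, y = -2
step 9: x = -30, y = -1
step 10: x = -37, y = 2
step 11: x = -37, y = 6
step 12: x = -28, y = 12
step 13: x = -22, y = 8
This matches the transcript at every step.

no error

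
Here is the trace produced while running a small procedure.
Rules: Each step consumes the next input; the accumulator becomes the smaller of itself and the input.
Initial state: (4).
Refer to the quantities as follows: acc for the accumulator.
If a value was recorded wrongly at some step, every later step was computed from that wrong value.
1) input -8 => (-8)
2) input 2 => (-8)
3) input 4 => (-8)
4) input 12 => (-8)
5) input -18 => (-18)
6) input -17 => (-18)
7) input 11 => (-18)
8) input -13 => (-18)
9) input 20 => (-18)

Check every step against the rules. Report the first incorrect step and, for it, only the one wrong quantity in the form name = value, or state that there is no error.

no error

step 1: acc = min(4, -8) = -8 -> checks out
step 2: acc = min(-8, 2) = -8 -> matches
step 3: acc = min(-8, 4) = -8 -> same as recorded
step 4: acc = min(-8, 12) = -8 -> same as recorded
step 5: acc = min(-8, -18) = -18 -> exactly as logged
step 6: acc = min(-18, -17) = -18 -> same as recorded
step 7: acc = min(-18, 11) = -18 -> confirmed correct
step 8: acc = min(-18, -13) = -18 -> consistent with the trace
step 9: acc = min(-18, 20) = -18 -> exactly as logged
All steps check out; nothing to correct.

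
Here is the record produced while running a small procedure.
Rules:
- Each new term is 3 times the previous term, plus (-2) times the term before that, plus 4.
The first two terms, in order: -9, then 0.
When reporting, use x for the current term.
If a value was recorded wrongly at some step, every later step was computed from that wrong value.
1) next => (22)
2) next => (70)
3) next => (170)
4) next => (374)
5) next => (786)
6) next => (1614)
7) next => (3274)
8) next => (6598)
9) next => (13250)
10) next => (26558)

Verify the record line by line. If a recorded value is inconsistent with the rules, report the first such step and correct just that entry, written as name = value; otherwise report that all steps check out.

no error

Recomputing the run from the initial state:
step 1: x = 22
step 2: x = 70
step 3: x = 170
step 4: x = 374
step 5: x = 786
step 6: x = 1614
step 7: x = 3274
step 8: x = 6598
step 9: x = 13250
step 10: x = 26558
This matches the record at every step.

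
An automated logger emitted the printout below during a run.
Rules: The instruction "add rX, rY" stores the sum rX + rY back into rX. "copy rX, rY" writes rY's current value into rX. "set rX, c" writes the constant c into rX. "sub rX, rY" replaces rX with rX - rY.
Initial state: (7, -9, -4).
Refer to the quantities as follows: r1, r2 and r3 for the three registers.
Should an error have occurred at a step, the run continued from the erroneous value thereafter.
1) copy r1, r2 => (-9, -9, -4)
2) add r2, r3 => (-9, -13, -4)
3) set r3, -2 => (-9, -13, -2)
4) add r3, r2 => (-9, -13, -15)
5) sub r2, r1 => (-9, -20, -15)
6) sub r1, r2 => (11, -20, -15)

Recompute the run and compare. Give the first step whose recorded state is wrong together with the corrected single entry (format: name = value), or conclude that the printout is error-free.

step 1: r1 = -9 -> in agreement
step 2: r2 = -9 + -4 = -13 -> in agreement
step 3: r3 = -2 -> consistent with the printout
step 4: r3 = -2 + -13 = -15 -> checks out
step 5: r2 = -13 - -9 = -4 -> a discrepancy with the printout
First deviation found at step 5; the corrected entry is r2 = -4.

step 5, r2 = -4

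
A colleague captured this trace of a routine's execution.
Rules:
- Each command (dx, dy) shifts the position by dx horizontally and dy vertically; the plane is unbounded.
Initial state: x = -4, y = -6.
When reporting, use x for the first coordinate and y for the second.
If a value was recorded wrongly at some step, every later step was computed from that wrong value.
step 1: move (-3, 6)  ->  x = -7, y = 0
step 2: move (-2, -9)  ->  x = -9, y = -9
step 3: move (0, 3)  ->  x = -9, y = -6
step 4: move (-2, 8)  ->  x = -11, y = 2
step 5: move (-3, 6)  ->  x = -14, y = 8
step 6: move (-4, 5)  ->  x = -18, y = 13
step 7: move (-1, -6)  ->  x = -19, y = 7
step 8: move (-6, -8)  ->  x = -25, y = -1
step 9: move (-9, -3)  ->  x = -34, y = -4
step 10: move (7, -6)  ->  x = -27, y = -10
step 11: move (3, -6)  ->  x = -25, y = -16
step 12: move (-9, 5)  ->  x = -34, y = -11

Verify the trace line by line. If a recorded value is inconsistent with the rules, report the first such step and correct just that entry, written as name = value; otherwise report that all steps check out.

Recomputing the run from the initial state:
step 1: x = -7, y = 0
step 2: x = -9, y = -9
step 3: x = -9, y = -6
step 4: x = -11, y = 2
step 5: x = -14, y = 8
step 6: x = -18, y = 13
step 7: x = -19, y = 7
step 8: x = -25, y = -1
step 9: x = -34, y = -4
step 10: x = -27, y = -10
step 11: x = -24, y = -16
step 12: x = -33, y = -11
The first disagreement with the trace is at step 11, where the value should be x = -24.

step 11, x = -24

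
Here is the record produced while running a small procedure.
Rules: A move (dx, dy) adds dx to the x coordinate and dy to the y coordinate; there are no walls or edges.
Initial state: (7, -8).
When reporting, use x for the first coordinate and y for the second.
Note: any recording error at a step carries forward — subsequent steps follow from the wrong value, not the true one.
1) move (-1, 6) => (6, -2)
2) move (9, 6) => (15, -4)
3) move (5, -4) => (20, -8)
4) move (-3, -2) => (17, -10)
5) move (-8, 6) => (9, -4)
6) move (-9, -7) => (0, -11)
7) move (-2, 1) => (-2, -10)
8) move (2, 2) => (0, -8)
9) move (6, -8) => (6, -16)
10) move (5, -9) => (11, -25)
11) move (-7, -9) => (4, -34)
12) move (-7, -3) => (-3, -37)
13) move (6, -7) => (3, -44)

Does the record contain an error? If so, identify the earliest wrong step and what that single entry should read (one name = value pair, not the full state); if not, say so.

step 1: x = 7 + (-1) = 6, y = -8 + (6) = -2 -> checks out
step 2: x = 6 + (9) = 15, y = -2 + (6) = 4 -> this is not what the record shows
Step 2 is the first one off; corrected, y = 4.

step 2, y = 4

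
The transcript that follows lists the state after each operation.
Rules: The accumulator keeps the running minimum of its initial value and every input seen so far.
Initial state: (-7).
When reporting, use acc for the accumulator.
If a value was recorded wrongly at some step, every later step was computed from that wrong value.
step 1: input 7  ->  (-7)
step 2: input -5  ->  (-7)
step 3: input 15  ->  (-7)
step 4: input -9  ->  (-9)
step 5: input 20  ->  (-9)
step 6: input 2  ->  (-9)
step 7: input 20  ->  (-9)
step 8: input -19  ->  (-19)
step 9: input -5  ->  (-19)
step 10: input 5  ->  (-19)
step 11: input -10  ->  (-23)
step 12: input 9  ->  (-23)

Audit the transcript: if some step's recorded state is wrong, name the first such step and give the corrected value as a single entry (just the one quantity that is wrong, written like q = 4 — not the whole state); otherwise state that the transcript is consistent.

Recomputing the run from the initial state:
step 1: acc = -7
step 2: acc = -7
step 3: acc = -7
step 4: acc = -9
step 5: acc = -9
step 6: acc = -9
step 7: acc = -9
step 8: acc = -19
step 9: acc = -19
step 10: acc = -19
step 11: acc = -19
step 12: acc = -19
The first disagreement with the transcript is at step 11, where the value should be acc = -19.

step 11, acc = -19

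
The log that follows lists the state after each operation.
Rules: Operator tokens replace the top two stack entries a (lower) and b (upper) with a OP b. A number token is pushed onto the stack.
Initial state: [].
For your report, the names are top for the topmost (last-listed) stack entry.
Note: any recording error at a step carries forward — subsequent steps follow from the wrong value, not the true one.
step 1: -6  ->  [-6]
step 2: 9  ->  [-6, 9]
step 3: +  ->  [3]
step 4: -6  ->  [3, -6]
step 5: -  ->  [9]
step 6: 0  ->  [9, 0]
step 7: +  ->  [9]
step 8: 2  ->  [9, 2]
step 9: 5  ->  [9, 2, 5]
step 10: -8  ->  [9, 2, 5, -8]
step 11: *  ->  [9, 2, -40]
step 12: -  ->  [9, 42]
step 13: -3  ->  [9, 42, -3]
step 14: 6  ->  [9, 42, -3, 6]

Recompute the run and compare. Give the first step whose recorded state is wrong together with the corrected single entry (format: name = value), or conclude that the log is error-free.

no error

Recomputing the run from the initial state:
step 1: [-6]
step 2: [-6, 9]
step 3: [3]
step 4: [3, -6]
step 5: [9]
step 6: [9, 0]
step 7: [9]
step 8: [9, 2]
step 9: [9, 2, 5]
step 10: [9, 2, 5, -8]
step 11: [9, 2, -40]
step 12: [9, 42]
step 13: [9, 42, -3]
step 14: [9, 42, -3, 6]
This matches the log at every step.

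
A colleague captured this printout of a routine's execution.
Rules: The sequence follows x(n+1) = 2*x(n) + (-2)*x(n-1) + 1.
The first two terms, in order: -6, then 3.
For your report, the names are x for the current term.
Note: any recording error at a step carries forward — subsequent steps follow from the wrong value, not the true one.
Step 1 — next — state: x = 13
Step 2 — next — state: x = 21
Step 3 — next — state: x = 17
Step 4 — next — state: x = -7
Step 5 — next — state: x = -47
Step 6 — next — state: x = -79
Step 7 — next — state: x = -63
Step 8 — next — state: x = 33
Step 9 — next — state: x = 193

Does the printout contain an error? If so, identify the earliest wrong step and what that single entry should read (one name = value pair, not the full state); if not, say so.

step 1, x = 19

Recomputing the run from the initial state:
step 1: x = 19
step 2: x = 33
step 3: x = 29
step 4: x = -7
step 5: x = -71
step 6: x = -127
step 7: x = -111
step 8: x = 33
step 9: x = 289
The first disagreement with the printout is at step 1, where the value should be x = 19.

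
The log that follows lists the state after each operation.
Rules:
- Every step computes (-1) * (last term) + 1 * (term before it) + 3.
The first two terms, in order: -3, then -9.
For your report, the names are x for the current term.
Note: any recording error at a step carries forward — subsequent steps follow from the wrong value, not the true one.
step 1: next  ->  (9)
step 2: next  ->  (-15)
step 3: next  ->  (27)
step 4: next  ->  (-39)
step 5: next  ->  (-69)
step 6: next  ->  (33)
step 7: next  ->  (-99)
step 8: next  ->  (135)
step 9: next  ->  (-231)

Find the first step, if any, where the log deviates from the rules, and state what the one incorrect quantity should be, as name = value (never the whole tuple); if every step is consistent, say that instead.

Step 1: x = -1*(-9) + (1)*(-3) + (3) = 9 — consistent with the log.
Step 2: x = -1*(9) + (1)*(-9) + (3) = -15 — no discrepancy.
Step 3: x = -1*(-15) + (1)*(9) + (3) = 27 — checks out.
Step 4: x = -1*(27) + (1)*(-15) + (3) = -39 — in agreement.
Step 5: x = -1*(-39) + (1)*(27) + (3) = 69 — first mismatch against the log.
Conclusion: step 5 carries the first error; the entry should be x = 69.

step 5, x = 69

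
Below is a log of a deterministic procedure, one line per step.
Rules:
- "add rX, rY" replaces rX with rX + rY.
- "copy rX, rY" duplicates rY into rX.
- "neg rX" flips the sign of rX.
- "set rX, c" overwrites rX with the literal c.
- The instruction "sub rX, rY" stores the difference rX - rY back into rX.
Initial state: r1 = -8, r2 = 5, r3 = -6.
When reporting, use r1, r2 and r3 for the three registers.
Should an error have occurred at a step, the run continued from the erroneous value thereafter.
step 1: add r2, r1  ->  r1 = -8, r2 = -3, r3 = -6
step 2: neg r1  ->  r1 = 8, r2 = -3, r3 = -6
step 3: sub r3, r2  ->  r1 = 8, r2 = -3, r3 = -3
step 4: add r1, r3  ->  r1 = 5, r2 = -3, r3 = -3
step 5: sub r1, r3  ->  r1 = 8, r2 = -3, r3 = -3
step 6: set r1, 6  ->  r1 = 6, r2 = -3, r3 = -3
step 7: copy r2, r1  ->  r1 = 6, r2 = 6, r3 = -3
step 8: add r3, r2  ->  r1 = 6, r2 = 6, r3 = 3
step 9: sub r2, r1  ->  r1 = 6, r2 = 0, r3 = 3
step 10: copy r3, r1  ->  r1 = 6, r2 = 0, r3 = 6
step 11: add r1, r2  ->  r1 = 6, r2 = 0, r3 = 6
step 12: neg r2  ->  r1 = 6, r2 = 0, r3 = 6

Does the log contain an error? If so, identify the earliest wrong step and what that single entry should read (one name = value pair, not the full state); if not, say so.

1. r2 = 5 + -8 = -3 (checks out)
2. r1 = -(-8) = 8 (matches)
3. r3 = -6 - -3 = -3 (exactly as logged)
4. r1 = 8 + -3 = 5 (exactly as logged)
5. r1 = 5 - -3 = 8 (consistent with the log)
6. r1 = 6 (agrees with the log)
7. r2 = 6 (agrees with the log)
8. r3 = -3 + 6 = 3 (matches)
9. r2 = 6 - 6 = 0 (verified)
10. r3 = 6 (confirmed correct)
11. r1 = 6 + 0 = 6 (confirmed correct)
12. r2 = -(0) = 0 (verified)
No step deviates from the rules.

no error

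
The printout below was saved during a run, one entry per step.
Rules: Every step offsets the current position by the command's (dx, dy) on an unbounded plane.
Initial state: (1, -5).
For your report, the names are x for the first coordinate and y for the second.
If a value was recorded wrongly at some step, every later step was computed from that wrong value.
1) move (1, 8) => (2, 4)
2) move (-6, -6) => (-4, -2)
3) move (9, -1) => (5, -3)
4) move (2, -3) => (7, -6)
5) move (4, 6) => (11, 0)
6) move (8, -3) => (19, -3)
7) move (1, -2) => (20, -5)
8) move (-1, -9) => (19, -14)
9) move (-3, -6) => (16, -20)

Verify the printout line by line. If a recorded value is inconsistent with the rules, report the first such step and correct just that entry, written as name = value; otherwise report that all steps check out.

step 1, y = 3

1. x = 1 + (1) = 2, y = -5 + (8) = 3 (the printout has a different value)
The earliest wrong entry is at step 1: it should read y = 3.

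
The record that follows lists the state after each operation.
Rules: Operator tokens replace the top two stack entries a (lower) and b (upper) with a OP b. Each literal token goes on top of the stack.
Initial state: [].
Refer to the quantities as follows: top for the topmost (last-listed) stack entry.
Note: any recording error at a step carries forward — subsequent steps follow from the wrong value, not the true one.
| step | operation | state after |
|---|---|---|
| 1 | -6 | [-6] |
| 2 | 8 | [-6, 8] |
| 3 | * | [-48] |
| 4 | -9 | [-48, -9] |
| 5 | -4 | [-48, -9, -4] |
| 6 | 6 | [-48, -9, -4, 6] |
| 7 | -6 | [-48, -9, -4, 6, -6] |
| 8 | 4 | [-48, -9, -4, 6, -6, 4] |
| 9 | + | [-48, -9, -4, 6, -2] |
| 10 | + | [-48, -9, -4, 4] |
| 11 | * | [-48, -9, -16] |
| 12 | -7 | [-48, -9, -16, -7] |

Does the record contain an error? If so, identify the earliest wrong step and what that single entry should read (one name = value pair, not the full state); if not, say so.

1. push -6: top = -6 (no discrepancy)
2. push 8: top = 8 (in agreement)
3. -6 * 8 = -48 (confirmed correct)
4. push -9: top = -9 (in agreement)
5. push -4: top = -4 (verified)
6. push 6: top = 6 (no discrepancy)
7. push -6: top = -6 (matches)
8. push 4: top = 4 (exactly as logged)
9. -6 + 4 = -2 (same as recorded)
10. 6 + -2 = 4 (verified)
11. -4 * 4 = -16 (confirmed correct)
12. push -7: top = -7 (confirmed correct)
The recomputation confirms every line.

no error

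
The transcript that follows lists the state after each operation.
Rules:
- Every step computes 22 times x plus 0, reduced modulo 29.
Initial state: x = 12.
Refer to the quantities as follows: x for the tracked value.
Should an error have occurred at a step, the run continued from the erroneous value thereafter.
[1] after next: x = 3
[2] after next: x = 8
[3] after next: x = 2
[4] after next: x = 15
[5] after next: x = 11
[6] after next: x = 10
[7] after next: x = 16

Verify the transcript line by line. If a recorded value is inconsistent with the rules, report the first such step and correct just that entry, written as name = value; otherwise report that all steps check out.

Recomputing the run from the initial state:
step 1: x = 3
step 2: x = 8
step 3: x = 2
step 4: x = 15
step 5: x = 11
step 6: x = 10
step 7: x = 17
The first disagreement with the transcript is at step 7, where the value should be x = 17.

step 7, x = 17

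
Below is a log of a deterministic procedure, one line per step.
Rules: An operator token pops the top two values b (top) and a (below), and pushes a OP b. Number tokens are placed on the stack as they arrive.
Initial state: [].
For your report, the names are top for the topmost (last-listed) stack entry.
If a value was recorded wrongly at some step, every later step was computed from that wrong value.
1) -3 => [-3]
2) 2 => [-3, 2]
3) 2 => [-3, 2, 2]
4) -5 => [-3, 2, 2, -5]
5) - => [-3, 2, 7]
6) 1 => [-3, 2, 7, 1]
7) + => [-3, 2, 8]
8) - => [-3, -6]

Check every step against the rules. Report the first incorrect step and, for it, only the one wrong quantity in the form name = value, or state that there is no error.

step 1: push -3: top = -3 -> matches
step 2: push 2: top = 2 -> matches
step 3: push 2: top = 2 -> matches
step 4: push -5: top = -5 -> confirmed correct
step 5: 2 - -5 = 7 -> exactly as logged
step 6: push 1: top = 1 -> checks out
step 7: 7 + 1 = 8 -> same as recorded
step 8: 2 - 8 = -6 -> exactly as logged
All steps check out; nothing to correct.

no error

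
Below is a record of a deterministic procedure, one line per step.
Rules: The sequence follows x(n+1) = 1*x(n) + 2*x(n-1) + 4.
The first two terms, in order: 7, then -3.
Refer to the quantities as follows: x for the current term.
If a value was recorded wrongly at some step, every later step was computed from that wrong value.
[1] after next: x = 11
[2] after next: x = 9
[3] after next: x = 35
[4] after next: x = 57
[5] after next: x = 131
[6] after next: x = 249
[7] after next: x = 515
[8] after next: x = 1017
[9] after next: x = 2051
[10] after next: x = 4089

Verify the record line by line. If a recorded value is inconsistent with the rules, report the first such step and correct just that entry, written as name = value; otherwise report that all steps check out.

step 1: x = 1*(-3) + (2)*(7) + (4) = 15 -> the recorded entry deviates here
Step 1 is the first one off; corrected, x = 15.

step 1, x = 15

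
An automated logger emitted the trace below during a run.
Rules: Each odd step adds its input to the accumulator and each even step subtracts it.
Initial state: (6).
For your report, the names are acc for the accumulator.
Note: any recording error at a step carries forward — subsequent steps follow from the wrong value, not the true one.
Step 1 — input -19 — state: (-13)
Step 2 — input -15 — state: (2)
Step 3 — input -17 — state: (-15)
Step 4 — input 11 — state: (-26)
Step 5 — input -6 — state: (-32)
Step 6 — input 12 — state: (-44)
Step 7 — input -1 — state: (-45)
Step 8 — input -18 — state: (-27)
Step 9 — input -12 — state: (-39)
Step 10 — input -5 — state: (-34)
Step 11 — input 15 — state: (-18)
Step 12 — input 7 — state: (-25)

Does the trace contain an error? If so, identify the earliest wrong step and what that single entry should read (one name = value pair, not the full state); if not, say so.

step 11, acc = -19

Recomputing the run from the initial state:
step 1: acc = -13
step 2: acc = 2
step 3: acc = -15
step 4: acc = -26
step 5: acc = -32
step 6: acc = -44
step 7: acc = -45
step 8: acc = -27
step 9: acc = -39
step 10: acc = -34
step 11: acc = -19
step 12: acc = -26
The first disagreement with the trace is at step 11, where the value should be acc = -19.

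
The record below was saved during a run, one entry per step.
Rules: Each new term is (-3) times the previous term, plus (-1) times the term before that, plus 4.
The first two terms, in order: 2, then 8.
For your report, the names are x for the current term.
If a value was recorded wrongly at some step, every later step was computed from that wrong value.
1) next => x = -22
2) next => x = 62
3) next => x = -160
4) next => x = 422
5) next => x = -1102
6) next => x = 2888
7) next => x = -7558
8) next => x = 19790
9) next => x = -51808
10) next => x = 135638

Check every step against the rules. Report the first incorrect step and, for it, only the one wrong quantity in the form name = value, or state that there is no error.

Step 1: x = -3*(8) + (-1)*(2) + (4) = -22 — confirmed correct.
Step 2: x = -3*(-22) + (-1)*(8) + (4) = 62 — agrees with the record.
Step 3: x = -3*(62) + (-1)*(-22) + (4) = -160 — verified.
Step 4: x = -3*(-160) + (-1)*(62) + (4) = 422 — checks out.
Step 5: x = -3*(422) + (-1)*(-160) + (4) = -1102 — verified.
Step 6: x = -3*(-1102) + (-1)*(422) + (4) = 2888 — consistent with the record.
Step 7: x = -3*(2888) + (-1)*(-1102) + (4) = -7558 — consistent with the record.
Step 8: x = -3*(-7558) + (-1)*(2888) + (4) = 19790 — no discrepancy.
Step 9: x = -3*(19790) + (-1)*(-7558) + (4) = -51808 — exactly as logged.
Step 10: x = -3*(-51808) + (-1)*(19790) + (4) = 135638 — in agreement.
Each recorded entry agrees with the recomputation.

no error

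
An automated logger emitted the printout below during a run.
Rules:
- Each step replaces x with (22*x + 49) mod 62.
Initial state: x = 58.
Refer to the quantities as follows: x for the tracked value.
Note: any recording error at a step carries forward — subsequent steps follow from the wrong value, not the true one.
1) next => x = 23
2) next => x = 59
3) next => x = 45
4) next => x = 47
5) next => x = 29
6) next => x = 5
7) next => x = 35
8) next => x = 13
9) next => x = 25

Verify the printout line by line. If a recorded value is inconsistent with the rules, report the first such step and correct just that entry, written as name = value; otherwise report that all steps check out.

Recomputing the run from the initial state:
step 1: x = 23
step 2: x = 59
step 3: x = 45
step 4: x = 47
step 5: x = 29
step 6: x = 5
step 7: x = 35
step 8: x = 13
step 9: x = 25
This matches the printout at every step.

no error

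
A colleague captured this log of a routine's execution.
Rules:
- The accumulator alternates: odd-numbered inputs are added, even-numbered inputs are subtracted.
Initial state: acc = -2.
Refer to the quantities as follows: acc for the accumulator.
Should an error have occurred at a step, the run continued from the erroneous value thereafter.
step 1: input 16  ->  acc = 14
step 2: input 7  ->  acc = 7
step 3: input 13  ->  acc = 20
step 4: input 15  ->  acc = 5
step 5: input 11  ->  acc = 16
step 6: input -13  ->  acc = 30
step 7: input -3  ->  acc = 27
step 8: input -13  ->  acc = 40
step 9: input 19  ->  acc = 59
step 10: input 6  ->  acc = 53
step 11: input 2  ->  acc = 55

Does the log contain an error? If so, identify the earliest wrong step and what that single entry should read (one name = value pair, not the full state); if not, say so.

step 6, acc = 29

Recomputing the run from the initial state:
step 1: acc = 14
step 2: acc = 7
step 3: acc = 20
step 4: acc = 5
step 5: acc = 16
step 6: acc = 29
step 7: acc = 26
step 8: acc = 39
step 9: acc = 58
step 10: acc = 52
step 11: acc = 54
The first disagreement with the log is at step 6, where the value should be acc = 29.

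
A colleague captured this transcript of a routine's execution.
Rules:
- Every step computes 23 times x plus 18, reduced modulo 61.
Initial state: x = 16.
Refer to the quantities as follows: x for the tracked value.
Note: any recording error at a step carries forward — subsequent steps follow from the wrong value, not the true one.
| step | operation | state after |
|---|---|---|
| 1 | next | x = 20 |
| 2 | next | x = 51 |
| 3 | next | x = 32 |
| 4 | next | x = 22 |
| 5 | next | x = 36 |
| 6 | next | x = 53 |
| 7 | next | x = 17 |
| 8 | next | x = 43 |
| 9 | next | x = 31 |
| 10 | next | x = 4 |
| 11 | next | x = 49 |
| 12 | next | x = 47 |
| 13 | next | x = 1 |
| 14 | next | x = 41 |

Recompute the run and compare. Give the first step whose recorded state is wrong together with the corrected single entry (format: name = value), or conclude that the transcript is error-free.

step 10, x = 60

Recomputing the run from the initial state:
step 1: x = 20
step 2: x = 51
step 3: x = 32
step 4: x = 22
step 5: x = 36
step 6: x = 53
step 7: x = 17
step 8: x = 43
step 9: x = 31
step 10: x = 60
step 11: x = 56
step 12: x = 25
step 13: x = 44
step 14: x = 54
The first disagreement with the transcript is at step 10, where the value should be x = 60.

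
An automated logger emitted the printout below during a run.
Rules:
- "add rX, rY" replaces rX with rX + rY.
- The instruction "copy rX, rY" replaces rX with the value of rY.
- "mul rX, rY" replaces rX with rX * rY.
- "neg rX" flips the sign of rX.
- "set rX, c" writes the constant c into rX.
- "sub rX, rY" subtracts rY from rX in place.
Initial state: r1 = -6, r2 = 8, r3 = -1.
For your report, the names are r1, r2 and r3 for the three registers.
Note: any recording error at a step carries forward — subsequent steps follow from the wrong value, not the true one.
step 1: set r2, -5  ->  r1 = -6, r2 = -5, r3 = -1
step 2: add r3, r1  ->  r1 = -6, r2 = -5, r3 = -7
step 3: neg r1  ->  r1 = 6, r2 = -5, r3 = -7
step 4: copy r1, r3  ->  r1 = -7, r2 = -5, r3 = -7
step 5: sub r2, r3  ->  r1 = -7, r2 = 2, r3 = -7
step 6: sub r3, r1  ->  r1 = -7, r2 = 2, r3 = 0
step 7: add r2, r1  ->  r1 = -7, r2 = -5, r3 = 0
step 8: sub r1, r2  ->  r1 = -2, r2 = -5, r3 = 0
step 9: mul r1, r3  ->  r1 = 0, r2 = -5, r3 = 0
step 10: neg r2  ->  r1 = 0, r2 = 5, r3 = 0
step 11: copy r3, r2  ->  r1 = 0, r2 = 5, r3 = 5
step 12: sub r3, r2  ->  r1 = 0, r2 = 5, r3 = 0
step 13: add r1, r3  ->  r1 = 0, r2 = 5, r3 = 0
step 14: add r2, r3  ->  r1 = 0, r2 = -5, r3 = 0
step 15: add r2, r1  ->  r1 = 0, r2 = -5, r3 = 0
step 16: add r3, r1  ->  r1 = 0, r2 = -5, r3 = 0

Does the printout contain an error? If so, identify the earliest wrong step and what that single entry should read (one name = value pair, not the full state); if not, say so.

step 1: r2 = -5 -> no discrepancy
step 2: r3 = -1 + -6 = -7 -> no discrepancy
step 3: r1 = -(-6) = 6 -> exactly as logged
step 4: r1 = -7 -> matches
step 5: r2 = -5 - -7 = 2 -> no discrepancy
step 6: r3 = -7 - -7 = 0 -> verified
step 7: r2 = 2 + -7 = -5 -> same as recorded
step 8: r1 = -7 - -5 = -2 -> exactly as logged
step 9: r1 = -2 * 0 = 0 -> no discrepancy
step 10: r2 = -(-5) = 5 -> no discrepancy
step 11: r3 = 5 -> same as recorded
step 12: r3 = 5 - 5 = 0 -> agrees with the printout
step 13: r1 = 0 + 0 = 0 -> matches
step 14: r2 = 5 + 0 = 5 -> not what was recorded
That makes step 14 the first incorrect line — r2 = 5 is what it should show.

step 14, r2 = 5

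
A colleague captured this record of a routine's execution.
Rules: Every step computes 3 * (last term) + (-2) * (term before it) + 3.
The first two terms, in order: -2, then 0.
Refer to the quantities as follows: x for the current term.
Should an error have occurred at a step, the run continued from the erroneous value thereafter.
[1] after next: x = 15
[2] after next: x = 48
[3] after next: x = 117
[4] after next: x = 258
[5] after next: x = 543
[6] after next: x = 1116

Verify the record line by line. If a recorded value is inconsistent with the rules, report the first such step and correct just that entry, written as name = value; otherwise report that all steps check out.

step 1, x = 7

Recomputing the run from the initial state:
step 1: x = 7
step 2: x = 24
step 3: x = 61
step 4: x = 138
step 5: x = 295
step 6: x = 612
The first disagreement with the record is at step 1, where the value should be x = 7.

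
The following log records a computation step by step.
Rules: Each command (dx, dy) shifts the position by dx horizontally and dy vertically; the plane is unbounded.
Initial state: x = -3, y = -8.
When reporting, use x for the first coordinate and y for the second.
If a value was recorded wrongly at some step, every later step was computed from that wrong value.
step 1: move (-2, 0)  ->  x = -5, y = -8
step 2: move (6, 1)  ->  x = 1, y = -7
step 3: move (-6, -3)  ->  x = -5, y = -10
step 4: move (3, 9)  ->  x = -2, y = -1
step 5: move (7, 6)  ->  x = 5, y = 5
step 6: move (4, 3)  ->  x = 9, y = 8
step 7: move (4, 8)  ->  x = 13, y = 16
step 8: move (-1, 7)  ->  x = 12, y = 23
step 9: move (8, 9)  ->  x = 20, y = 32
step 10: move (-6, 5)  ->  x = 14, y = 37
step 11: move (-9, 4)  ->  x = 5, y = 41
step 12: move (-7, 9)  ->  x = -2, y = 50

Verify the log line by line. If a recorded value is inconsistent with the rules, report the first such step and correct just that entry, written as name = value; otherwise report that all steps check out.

step 1: x = -3 + (-2) = -5, y = -8 + (0) = -8 -> consistent with the log
step 2: x = -5 + (6) = 1, y = -8 + (1) = -7 -> no discrepancy
step 3: x = 1 + (-6) = -5, y = -7 + (-3) = -10 -> checks out
step 4: x = -5 + (3) = -2, y = -10 + (9) = -1 -> agrees with the log
step 5: x = -2 + (7) = 5, y = -1 + (6) = 5 -> no discrepancy
step 6: x = 5 + (4) = 9, y = 5 + (3) = 8 -> in agreement
step 7: x = 9 + (4) = 13, y = 8 + (8) = 16 -> exactly as logged
step 8: x = 13 + (-1) = 12, y = 16 + (7) = 23 -> consistent with the log
step 9: x = 12 + (8) = 20, y = 23 + (9) = 32 -> exactly as logged
step 10: x = 20 + (-6) = 14, y = 32 + (5) = 37 -> consistent with the log
step 11: x = 14 + (-9) = 5, y = 37 + (4) = 41 -> checks out
step 12: x = 5 + (-7) = -2, y = 41 + (9) = 50 -> verified
All steps check out; nothing to correct.

no error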